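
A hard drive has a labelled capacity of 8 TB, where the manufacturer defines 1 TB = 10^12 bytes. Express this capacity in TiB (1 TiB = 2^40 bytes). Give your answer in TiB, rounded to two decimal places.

8 TB = 8 × 10^12 bytes = 8,000,000,000,000 bytes
1 TiB = 1,099,511,627,776 bytes
8,000,000,000,000 / 1,099,511,627,776 = 7.28 TiB

7.28 TiB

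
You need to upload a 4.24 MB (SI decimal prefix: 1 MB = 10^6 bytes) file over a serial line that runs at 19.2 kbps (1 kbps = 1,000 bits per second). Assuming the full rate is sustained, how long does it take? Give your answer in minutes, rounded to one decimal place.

29.4 minutes

4.24 MB = 4,240,000 bytes = 33,920,000 bits
19.2 kbps = 19,200 bits/s
time = 33,920,000 / 19,200 = 1,766.67 s
1,766.67 s / 60 = 29.4 minutes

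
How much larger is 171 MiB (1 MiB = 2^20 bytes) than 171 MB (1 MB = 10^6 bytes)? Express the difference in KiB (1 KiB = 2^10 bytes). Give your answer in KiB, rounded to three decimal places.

171 MiB = 171 × 1,048,576 = 179,306,496 bytes
171 MB = 171 × 1,000,000 = 171,000,000 bytes
difference = 8,306,496 bytes
8,306,496 / 1,024 = 8,111.813 KiB

8,111.813 KiB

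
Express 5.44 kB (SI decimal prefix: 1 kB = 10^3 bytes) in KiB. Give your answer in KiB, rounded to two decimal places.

5.31 KiB

5.44 kB = 5.44 × 10^3 bytes = 5,440 bytes
1 KiB = 2^10 bytes = 1,024 bytes
5,440 / 1,024 = 5.31 KiB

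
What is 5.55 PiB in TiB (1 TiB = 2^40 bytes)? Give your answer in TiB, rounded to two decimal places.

5,683.20 TiB

5.55 PiB = 5.55 × 2^50 bytes = 6,248,744,482,976,563.2 bytes
1 TiB = 2^40 bytes = 1,099,511,627,776 bytes
6,248,744,482,976,563.2 / 1,099,511,627,776 = 5,683.20 TiB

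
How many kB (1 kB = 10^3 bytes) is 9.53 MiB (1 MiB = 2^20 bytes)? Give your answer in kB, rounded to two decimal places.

9.53 MiB = 9.53 × 2^20 bytes = 9,992,929.28 bytes
1 kB = 10^3 bytes = 1,000 bytes
9,992,929.28 / 1,000 = 9,992.93 kB

9,992.93 kB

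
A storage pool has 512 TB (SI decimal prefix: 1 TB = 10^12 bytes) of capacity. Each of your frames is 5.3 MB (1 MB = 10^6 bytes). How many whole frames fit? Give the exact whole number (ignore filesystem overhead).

Capacity: 512 TB = 512,000,000,000,000 bytes
Per item: 5.3 MB = 5,300,000 bytes
⌊512,000,000,000,000 / 5,300,000⌋ = 96,603,773

96,603,773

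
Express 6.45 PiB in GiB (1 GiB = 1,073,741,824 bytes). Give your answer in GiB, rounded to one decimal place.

6.45 PiB = 6.45 × 2^50 bytes = 7,262,054,399,134,924.8 bytes
1 GiB = 1,073,741,824 bytes
7,262,054,399,134,924.8 / 1,073,741,824 = 6,763,315.2 GiB

6,763,315.2 GiB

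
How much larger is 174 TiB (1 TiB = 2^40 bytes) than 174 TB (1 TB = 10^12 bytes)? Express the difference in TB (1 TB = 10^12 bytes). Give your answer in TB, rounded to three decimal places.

17.315 TB

174 TiB = 174 × 1,099,511,627,776 = 191,315,023,233,024 bytes
174 TB = 174 × 1,000,000,000,000 = 174,000,000,000,000 bytes
difference = 17,315,023,233,024 bytes
17,315,023,233,024 / 1,000,000,000,000 = 17.315 TB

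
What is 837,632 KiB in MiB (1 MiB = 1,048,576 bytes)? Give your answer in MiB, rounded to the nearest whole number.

818 MiB

837,632 KiB × 1,024 bytes/KiB = 857,735,168 bytes
1 MiB = 1,048,576 bytes
857,735,168 / 1,048,576 = 818 MiB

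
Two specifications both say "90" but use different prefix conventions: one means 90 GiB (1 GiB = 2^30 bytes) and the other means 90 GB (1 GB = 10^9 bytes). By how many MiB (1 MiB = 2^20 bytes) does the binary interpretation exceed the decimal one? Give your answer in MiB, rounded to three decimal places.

90 GiB = 90 × 1,073,741,824 = 96,636,764,160 bytes
90 GB = 90 × 1,000,000,000 = 90,000,000,000 bytes
difference = 6,636,764,160 bytes
6,636,764,160 / 1,048,576 = 6,329.312 MiB

6,329.312 MiB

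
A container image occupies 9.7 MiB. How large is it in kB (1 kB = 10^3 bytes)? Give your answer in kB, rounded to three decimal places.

10,171.187 kB

9.7 MiB = 9.7 × 2^20 bytes = 10,171,187.2 bytes
1 kB = 1,000 bytes
10,171,187.2 / 1,000 = 10,171.187 kB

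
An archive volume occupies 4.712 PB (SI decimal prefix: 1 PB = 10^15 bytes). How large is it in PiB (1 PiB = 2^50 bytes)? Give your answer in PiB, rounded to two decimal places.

4.19 PiB

4.712 PB = 4.712 × 10^15 bytes = 4,712,000,000,000,000 bytes
1 PiB = 2^50 bytes = 1,125,899,906,842,624 bytes
4,712,000,000,000,000 / 1,125,899,906,842,624 = 4.19 PiB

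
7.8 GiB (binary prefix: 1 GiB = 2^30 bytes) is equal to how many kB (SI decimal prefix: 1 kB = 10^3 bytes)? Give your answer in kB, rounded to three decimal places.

8,375,186.227 kB

7.8 GiB × 1,073,741,824 bytes/GiB = 8,375,186,227.2 bytes
1 kB = 10^3 bytes = 1,000 bytes
8,375,186,227.2 / 1,000 = 8,375,186.227 kB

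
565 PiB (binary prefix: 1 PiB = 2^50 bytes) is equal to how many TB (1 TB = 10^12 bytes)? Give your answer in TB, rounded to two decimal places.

636,133.45 TB

565 PiB = 565 × 2^50 bytes = 636,133,447,366,082,560 bytes
1 TB = 1,000,000,000,000 bytes
636,133,447,366,082,560 / 1,000,000,000,000 = 636,133.45 TB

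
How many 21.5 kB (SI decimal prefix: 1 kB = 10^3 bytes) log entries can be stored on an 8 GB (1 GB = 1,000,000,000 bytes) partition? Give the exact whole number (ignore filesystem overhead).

372,093

Capacity: 8 GB = 8,000,000,000 bytes
Per item: 21.5 kB = 21,500 bytes
⌊8,000,000,000 / 21,500⌋ = 372,093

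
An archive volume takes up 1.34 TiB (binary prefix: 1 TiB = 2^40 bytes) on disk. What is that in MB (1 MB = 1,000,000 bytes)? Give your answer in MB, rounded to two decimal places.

1,473,345.58 MB

1.34 TiB = 1.34 × 2^40 bytes = 1,473,345,581,219.84 bytes
1 MB = 1,000,000 bytes
1,473,345,581,219.84 / 1,000,000 = 1,473,345.58 MB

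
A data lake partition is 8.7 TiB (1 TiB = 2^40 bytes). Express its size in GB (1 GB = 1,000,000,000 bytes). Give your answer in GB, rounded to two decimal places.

8.7 TiB = 8.7 × 2^40 bytes = 9,565,751,161,651.2 bytes
1 GB = 1,000,000,000 bytes
9,565,751,161,651.2 / 1,000,000,000 = 9,565.75 GB

9,565.75 GB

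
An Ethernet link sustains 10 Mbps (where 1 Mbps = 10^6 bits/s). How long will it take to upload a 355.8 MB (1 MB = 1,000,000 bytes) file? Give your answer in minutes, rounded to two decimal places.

355.8 MB = 355,800,000 bytes = 2,846,400,000 bits
10 Mbps = 10,000,000 bits/s
time = 2,846,400,000 / 10,000,000 = 284.640 s
284.640 s / 60 = 4.74 minutes

4.74 minutes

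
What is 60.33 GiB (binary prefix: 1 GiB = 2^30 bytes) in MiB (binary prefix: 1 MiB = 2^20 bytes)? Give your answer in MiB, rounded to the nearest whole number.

60.33 GiB × 1,073,741,824 bytes/GiB = 64,778,844,241.92 bytes
1 MiB = 2^20 bytes = 1,048,576 bytes
64,778,844,241.92 / 1,048,576 = 61,778 MiB

61,778 MiB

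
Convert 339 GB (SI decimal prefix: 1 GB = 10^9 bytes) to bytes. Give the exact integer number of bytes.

339 × 1,000,000,000 = 339,000,000,000 bytes  (1 GB = 10^9 bytes)

339,000,000,000 bytes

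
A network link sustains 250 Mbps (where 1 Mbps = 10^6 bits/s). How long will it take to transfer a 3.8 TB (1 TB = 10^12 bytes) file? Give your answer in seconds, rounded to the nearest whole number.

121,600 seconds

3.8 TB = 3,800,000,000,000 bytes = 30,400,000,000,000 bits
250 Mbps = 250,000,000 bits/s
time = 30,400,000,000,000 / 250,000,000 = 121,600 s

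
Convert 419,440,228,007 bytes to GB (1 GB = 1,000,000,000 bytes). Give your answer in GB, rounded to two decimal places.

419,440,228,007 bytes given.
1 GB = 1,000,000,000 bytes
419,440,228,007 / 1,000,000,000 = 419.44 GB

419.44 GB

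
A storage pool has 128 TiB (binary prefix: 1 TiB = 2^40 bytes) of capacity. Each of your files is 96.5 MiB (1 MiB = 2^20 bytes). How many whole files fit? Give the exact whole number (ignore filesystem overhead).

Capacity: 128 TiB = 140,737,488,355,328 bytes
Per item: 96.5 MiB = 101,187,584 bytes
⌊140,737,488,355,328 / 101,187,584⌋ = 1,390,857

1,390,857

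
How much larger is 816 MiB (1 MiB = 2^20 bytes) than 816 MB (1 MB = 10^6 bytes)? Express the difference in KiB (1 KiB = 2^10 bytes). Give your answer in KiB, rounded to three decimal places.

38,709.000 KiB

816 MiB = 816 × 1,048,576 = 855,638,016 bytes
816 MB = 816 × 1,000,000 = 816,000,000 bytes
difference = 39,638,016 bytes
39,638,016 / 1,024 = 38,709.000 KiB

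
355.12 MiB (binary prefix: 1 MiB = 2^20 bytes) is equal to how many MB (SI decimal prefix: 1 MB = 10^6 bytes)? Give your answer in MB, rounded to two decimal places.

372.37 MB

355.12 MiB = 355.12 × 2^20 bytes = 372,370,309.12 bytes
1 MB = 10^6 bytes = 1,000,000 bytes
372,370,309.12 / 1,000,000 = 372.37 MB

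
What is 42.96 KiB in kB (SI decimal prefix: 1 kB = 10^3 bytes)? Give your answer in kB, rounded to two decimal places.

42.96 KiB = 42.96 × 2^10 bytes = 43,991.04 bytes
1 kB = 1,000 bytes
43,991.04 / 1,000 = 43.99 kB

43.99 kB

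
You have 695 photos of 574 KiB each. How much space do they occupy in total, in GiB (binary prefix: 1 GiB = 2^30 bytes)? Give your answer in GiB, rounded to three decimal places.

Total = 695 × 574 KiB = 398,930 KiB
= 398,930 × 1,024 bytes = 408,504,320 bytes
1 GiB = 1,073,741,824 bytes
408,504,320 / 1,073,741,824 = 0.380 GiB

0.380 GiB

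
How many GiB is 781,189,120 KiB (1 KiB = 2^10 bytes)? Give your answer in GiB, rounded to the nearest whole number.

781,189,120 KiB = 781,189,120 × 2^10 bytes = 799,937,658,880 bytes
1 GiB = 1,073,741,824 bytes
799,937,658,880 / 1,073,741,824 = 745 GiB

745 GiB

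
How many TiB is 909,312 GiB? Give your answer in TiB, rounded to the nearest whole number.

909,312 GiB = 909,312 × 2^30 bytes = 976,366,325,465,088 bytes
1 TiB = 1,099,511,627,776 bytes
976,366,325,465,088 / 1,099,511,627,776 = 888 TiB

888 TiB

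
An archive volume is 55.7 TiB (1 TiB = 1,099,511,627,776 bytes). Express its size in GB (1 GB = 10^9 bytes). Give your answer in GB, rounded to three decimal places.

55.7 TiB × 1,099,511,627,776 bytes/TiB = 61,242,797,667,123.2 bytes
1 GB = 1,000,000,000 bytes
61,242,797,667,123.2 / 1,000,000,000 = 61,242.798 GB

61,242.798 GB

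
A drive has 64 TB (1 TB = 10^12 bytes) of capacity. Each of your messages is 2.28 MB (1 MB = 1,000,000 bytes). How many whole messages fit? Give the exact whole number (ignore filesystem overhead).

Capacity: 64 TB = 64,000,000,000,000 bytes
Per item: 2.28 MB = 2,280,000 bytes
⌊64,000,000,000,000 / 2,280,000⌋ = 28,070,175

28,070,175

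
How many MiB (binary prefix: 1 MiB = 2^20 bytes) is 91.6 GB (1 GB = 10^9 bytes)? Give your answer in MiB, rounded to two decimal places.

87,356.57 MiB

91.6 GB = 91.6 × 10^9 bytes = 91,600,000,000 bytes
1 MiB = 2^20 bytes = 1,048,576 bytes
91,600,000,000 / 1,048,576 = 87,356.57 MiB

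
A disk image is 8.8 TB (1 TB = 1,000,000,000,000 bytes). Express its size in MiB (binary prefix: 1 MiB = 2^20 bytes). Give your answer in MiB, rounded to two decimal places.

8.8 TB = 8.8 × 10^12 bytes = 8,800,000,000,000 bytes
1 MiB = 1,048,576 bytes
8,800,000,000,000 / 1,048,576 = 8,392,333.98 MiB

8,392,333.98 MiB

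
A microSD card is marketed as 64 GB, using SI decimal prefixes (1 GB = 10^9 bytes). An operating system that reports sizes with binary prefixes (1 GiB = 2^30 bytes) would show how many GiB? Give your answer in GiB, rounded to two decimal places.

59.60 GiB

64 GB × 1,000,000,000 bytes/GB = 64,000,000,000 bytes
1 GiB = 1,073,741,824 bytes
64,000,000,000 / 1,073,741,824 = 59.60 GiB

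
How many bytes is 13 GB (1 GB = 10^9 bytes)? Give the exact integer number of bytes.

13,000,000,000 bytes

13 × 1,000,000,000 = 13,000,000,000 bytes  (1 GB = 10^9 bytes)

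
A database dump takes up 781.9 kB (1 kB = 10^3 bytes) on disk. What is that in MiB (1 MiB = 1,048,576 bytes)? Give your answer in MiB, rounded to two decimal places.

0.75 MiB

781.9 kB × 1,000 bytes/kB = 781,900 bytes
1 MiB = 2^20 bytes = 1,048,576 bytes
781,900 / 1,048,576 = 0.75 MiB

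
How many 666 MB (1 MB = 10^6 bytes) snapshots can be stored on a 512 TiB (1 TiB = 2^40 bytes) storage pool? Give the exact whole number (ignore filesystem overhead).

Capacity: 512 TiB = 562,949,953,421,312 bytes
Per item: 666 MB = 666,000,000 bytes
⌊562,949,953,421,312 / 666,000,000⌋ = 845,270

845,270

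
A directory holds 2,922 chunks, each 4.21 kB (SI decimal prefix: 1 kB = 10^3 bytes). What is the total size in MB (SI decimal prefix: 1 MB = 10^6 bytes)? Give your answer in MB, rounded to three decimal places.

12.302 MB

Total = 2,922 × 4.21 kB = 12301.62 kB
= 12301.62 × 1,000 bytes = 12,301,620 bytes
1 MB = 1,000,000 bytes
12,301,620 / 1,000,000 = 12.302 MB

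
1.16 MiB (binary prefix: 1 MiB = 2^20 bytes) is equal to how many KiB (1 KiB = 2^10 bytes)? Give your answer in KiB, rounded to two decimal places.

1,187.84 KiB

1.16 MiB = 1.16 × 2^20 bytes = 1,216,348.16 bytes
1 KiB = 1,024 bytes
1,216,348.16 / 1,024 = 1,187.84 KiB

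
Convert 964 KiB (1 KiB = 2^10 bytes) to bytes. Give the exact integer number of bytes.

964 × 1,024 = 987,136 bytes

987,136 bytes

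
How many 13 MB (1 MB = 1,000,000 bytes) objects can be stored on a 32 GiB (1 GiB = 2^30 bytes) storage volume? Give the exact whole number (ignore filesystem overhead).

2,643

Capacity: 32 GiB = 34,359,738,368 bytes
Per item: 13 MB = 13,000,000 bytes
⌊34,359,738,368 / 13,000,000⌋ = 2,643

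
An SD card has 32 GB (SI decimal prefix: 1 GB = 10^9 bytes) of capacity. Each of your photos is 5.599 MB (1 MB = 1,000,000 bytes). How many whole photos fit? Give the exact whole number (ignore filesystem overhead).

Capacity: 32 GB = 32,000,000,000 bytes
Per item: 5.599 MB = 5,599,000 bytes
⌊32,000,000,000 / 5,599,000⌋ = 5,715

5,715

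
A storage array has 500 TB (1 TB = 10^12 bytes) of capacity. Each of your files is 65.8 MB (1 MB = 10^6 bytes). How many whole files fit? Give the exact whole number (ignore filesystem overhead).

Capacity: 500 TB = 500,000,000,000,000 bytes
Per item: 65.8 MB = 65,800,000 bytes
⌊500,000,000,000,000 / 65,800,000⌋ = 7,598,784

7,598,784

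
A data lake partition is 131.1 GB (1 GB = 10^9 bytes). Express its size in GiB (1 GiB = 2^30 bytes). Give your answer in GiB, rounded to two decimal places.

122.10 GiB

131.1 GB = 131.1 × 10^9 bytes = 131,100,000,000 bytes
1 GiB = 2^30 bytes = 1,073,741,824 bytes
131,100,000,000 / 1,073,741,824 = 122.10 GiB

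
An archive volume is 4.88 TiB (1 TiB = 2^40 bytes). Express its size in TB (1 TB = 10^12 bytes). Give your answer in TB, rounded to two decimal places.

5.37 TB

4.88 TiB = 4.88 × 2^40 bytes = 5,365,616,743,546.88 bytes
1 TB = 1,000,000,000,000 bytes
5,365,616,743,546.88 / 1,000,000,000,000 = 5.37 TB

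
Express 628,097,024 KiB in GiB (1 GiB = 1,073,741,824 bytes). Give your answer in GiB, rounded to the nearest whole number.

599 GiB

628,097,024 KiB = 628,097,024 × 2^10 bytes = 643,171,352,576 bytes
1 GiB = 1,073,741,824 bytes
643,171,352,576 / 1,073,741,824 = 599 GiB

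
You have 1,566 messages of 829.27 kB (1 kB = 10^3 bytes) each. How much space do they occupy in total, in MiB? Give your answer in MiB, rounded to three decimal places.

1,238.477 MiB

Total = 1,566 × 829.27 kB = 1298636.82 kB
= 1298636.82 × 1,000 bytes = 1,298,636,820 bytes
1 MiB = 1,048,576 bytes
1,298,636,820 / 1,048,576 = 1,238.477 MiB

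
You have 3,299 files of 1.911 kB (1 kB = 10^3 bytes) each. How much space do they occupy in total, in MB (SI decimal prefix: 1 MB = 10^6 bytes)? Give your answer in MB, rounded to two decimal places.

6.30 MB

Total = 3,299 × 1.911 kB = 6304.389 kB
= 6304.389 × 1,000 bytes = 6,304,389 bytes
1 MB = 1,000,000 bytes
6,304,389 / 1,000,000 = 6.30 MB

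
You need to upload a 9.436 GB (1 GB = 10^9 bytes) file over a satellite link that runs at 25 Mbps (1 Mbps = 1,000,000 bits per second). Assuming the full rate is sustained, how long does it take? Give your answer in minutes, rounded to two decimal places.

50.33 minutes

9.436 GB = 9,436,000,000 bytes = 75,488,000,000 bits
25 Mbps = 25,000,000 bits/s
time = 75,488,000,000 / 25,000,000 = 3,019.520 s
3,019.520 s / 60 = 50.33 minutes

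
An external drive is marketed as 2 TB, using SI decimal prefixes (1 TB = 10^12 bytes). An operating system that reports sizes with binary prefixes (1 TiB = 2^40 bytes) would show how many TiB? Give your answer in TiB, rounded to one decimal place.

1.8 TiB

2 TB = 2 × 10^12 bytes = 2,000,000,000,000 bytes
1 TiB = 2^40 bytes = 1,099,511,627,776 bytes
2,000,000,000,000 / 1,099,511,627,776 = 1.8 TiB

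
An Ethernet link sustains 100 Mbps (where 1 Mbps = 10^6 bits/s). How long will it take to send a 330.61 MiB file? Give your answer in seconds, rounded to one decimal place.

330.61 MiB = 346,669,711.36 bytes = 2,773,357,690.88 bits
100 Mbps = 100,000,000 bits/s
time = 2,773,357,690.88 / 100,000,000 = 27.7 s

27.7 seconds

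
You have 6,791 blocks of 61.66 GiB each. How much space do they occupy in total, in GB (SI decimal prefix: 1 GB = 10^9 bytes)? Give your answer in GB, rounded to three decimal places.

Total = 6,791 × 61.66 GiB = 418733.06 GiB
= 418733.06 × 1,073,741,824 bytes = 449,611,199,613,501.44 bytes
1 GB = 1,000,000,000 bytes
449,611,199,613,501.44 / 1,000,000,000 = 449,611.200 GB

449,611.200 GB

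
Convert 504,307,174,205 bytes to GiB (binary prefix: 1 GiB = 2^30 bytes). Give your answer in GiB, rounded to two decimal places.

469.67 GiB

504,307,174,205 bytes given.
1 GiB = 1,073,741,824 bytes
504,307,174,205 / 1,073,741,824 = 469.67 GiB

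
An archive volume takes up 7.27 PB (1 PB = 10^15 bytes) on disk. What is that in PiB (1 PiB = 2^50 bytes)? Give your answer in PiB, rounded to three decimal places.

7.27 PB = 7.27 × 10^15 bytes = 7,270,000,000,000,000 bytes
1 PiB = 2^50 bytes = 1,125,899,906,842,624 bytes
7,270,000,000,000,000 / 1,125,899,906,842,624 = 6.457 PiB

6.457 PiB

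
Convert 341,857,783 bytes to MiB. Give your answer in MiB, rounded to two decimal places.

326.02 MiB

341,857,783 bytes given.
1 MiB = 2^20 bytes = 1,048,576 bytes
341,857,783 / 1,048,576 = 326.02 MiB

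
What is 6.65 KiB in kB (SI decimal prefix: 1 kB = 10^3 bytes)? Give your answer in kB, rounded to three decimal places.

6.65 KiB × 1,024 bytes/KiB = 6,809.6 bytes
1 kB = 10^3 bytes = 1,000 bytes
6,809.6 / 1,000 = 6.810 kB

6.810 kB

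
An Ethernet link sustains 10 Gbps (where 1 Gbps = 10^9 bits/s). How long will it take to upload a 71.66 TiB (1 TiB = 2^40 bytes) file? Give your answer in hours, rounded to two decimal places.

71.66 TiB = 78,791,003,246,428.16 bytes = 630,328,025,971,425.28 bits
10 Gbps = 10,000,000,000 bits/s
time = 630,328,025,971,425.28 / 10,000,000,000 = 63,032.8026 s
63,032.8026 s / 3600 = 17.51 hours

17.51 hours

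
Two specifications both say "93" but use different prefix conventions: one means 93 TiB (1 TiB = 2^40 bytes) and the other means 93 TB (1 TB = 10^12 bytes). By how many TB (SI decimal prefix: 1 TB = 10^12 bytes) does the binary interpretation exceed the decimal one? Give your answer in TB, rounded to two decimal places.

9.25 TB

93 TiB = 93 × 1,099,511,627,776 = 102,254,581,383,168 bytes
93 TB = 93 × 1,000,000,000,000 = 93,000,000,000,000 bytes
difference = 9,254,581,383,168 bytes
9,254,581,383,168 / 1,000,000,000,000 = 9.25 TB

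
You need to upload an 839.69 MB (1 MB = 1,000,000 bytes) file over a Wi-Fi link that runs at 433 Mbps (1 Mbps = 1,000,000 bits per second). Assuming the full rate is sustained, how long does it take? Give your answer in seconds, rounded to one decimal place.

15.5 seconds

839.69 MB = 839,690,000 bytes = 6,717,520,000 bits
433 Mbps = 433,000,000 bits/s
time = 6,717,520,000 / 433,000,000 = 15.5 s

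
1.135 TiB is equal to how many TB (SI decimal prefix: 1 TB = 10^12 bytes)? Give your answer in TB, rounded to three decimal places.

1.135 TiB × 1,099,511,627,776 bytes/TiB = 1,247,945,697,525.76 bytes
1 TB = 10^12 bytes = 1,000,000,000,000 bytes
1,247,945,697,525.76 / 1,000,000,000,000 = 1.248 TB

1.248 TB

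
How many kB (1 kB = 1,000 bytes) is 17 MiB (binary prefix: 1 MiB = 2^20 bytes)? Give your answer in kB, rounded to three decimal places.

17 MiB = 17 × 2^20 bytes = 17,825,792 bytes
1 kB = 10^3 bytes = 1,000 bytes
17,825,792 / 1,000 = 17,825.792 kB

17,825.792 kB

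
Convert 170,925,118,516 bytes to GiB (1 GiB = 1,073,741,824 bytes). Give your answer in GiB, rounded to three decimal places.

159.186 GiB

170,925,118,516 bytes given.
1 GiB = 1,073,741,824 bytes
170,925,118,516 / 1,073,741,824 = 159.186 GiB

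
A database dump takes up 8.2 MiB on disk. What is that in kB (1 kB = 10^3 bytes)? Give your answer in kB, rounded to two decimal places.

8.2 MiB = 8.2 × 2^20 bytes = 8,598,323.2 bytes
1 kB = 10^3 bytes = 1,000 bytes
8,598,323.2 / 1,000 = 8,598.32 kB

8,598.32 kB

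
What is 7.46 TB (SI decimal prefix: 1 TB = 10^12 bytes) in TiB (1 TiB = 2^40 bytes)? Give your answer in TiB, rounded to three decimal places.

6.785 TiB

7.46 TB × 1,000,000,000,000 bytes/TB = 7,460,000,000,000 bytes
1 TiB = 2^40 bytes = 1,099,511,627,776 bytes
7,460,000,000,000 / 1,099,511,627,776 = 6.785 TiB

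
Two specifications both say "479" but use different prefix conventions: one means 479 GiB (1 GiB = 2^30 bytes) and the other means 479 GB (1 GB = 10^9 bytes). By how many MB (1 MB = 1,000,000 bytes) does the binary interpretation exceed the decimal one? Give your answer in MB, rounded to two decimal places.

35,322.33 MB

479 GiB = 479 × 1,073,741,824 = 514,322,333,696 bytes
479 GB = 479 × 1,000,000,000 = 479,000,000,000 bytes
difference = 35,322,333,696 bytes
35,322,333,696 / 1,000,000 = 35,322.33 MB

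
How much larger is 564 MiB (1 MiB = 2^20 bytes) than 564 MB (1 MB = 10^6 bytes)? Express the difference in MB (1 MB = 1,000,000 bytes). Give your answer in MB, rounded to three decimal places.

564 MiB = 564 × 1,048,576 = 591,396,864 bytes
564 MB = 564 × 1,000,000 = 564,000,000 bytes
difference = 27,396,864 bytes
27,396,864 / 1,000,000 = 27.397 MB

27.397 MB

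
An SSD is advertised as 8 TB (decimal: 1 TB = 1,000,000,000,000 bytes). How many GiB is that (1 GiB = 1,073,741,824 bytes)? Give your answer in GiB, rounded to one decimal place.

8 TB × 1,000,000,000,000 bytes/TB = 8,000,000,000,000 bytes
1 GiB = 1,073,741,824 bytes
8,000,000,000,000 / 1,073,741,824 = 7,450.6 GiB

7,450.6 GiB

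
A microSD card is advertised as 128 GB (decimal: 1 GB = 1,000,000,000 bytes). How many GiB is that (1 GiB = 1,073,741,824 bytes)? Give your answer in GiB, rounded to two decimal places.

119.21 GiB

128 GB = 128 × 10^9 bytes = 128,000,000,000 bytes
1 GiB = 2^30 bytes = 1,073,741,824 bytes
128,000,000,000 / 1,073,741,824 = 119.21 GiB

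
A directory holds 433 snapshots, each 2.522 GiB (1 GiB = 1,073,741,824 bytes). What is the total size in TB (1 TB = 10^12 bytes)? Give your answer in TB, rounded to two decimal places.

1.17 TB

Total = 433 × 2.522 GiB = 1092.026 GiB
= 1092.026 × 1,073,741,824 bytes = 1,172,553,989,095.424 bytes
1 TB = 1,000,000,000,000 bytes
1,172,553,989,095.424 / 1,000,000,000,000 = 1.17 TB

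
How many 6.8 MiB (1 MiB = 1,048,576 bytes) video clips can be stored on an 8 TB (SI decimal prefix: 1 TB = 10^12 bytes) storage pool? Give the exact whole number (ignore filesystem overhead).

1,121,969

Capacity: 8 TB = 8,000,000,000,000 bytes
Per item: 6.8 MiB = 7,130,316.8 bytes
⌊8,000,000,000,000 / 7,130,316.8⌋ = 1,121,969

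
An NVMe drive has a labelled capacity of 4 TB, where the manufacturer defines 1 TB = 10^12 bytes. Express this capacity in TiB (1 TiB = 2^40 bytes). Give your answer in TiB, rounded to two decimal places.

4 TB × 1,000,000,000,000 bytes/TB = 4,000,000,000,000 bytes
1 TiB = 2^40 bytes = 1,099,511,627,776 bytes
4,000,000,000,000 / 1,099,511,627,776 = 3.64 TiB

3.64 TiB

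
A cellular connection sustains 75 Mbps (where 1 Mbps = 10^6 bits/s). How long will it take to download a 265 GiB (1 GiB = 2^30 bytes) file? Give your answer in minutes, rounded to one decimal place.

265 GiB = 284,541,583,360 bytes = 2,276,332,666,880 bits
75 Mbps = 75,000,000 bits/s
time = 2,276,332,666,880 / 75,000,000 = 30,351.10 s
30,351.10 s / 60 = 505.9 minutes

505.9 minutes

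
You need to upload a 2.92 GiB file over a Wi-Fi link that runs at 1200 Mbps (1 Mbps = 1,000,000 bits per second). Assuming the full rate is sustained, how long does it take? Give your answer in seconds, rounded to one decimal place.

2.92 GiB = 3,135,326,126.08 bytes = 25,082,609,008.64 bits
1200 Mbps = 1,200,000,000 bits/s
time = 25,082,609,008.64 / 1,200,000,000 = 20.9 s

20.9 seconds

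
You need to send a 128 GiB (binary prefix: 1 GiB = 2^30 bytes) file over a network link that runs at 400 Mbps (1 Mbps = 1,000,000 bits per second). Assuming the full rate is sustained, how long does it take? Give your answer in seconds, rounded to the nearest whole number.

128 GiB = 137,438,953,472 bytes = 1,099,511,627,776 bits
400 Mbps = 400,000,000 bits/s
time = 1,099,511,627,776 / 400,000,000 = 2,749 s

2,749 seconds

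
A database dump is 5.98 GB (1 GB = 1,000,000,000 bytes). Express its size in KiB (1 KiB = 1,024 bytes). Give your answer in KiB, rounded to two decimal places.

5.98 GB × 1,000,000,000 bytes/GB = 5,980,000,000 bytes
1 KiB = 1,024 bytes
5,980,000,000 / 1,024 = 5,839,843.75 KiB

5,839,843.75 KiB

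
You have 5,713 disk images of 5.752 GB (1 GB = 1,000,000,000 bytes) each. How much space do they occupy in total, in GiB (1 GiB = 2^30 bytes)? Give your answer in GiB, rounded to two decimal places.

30,604.36 GiB

Total = 5,713 × 5.752 GB = 32861.176 GB
= 32861.176 × 1,000,000,000 bytes = 32,861,176,000,000 bytes
1 GiB = 1,073,741,824 bytes
32,861,176,000,000 / 1,073,741,824 = 30,604.36 GiB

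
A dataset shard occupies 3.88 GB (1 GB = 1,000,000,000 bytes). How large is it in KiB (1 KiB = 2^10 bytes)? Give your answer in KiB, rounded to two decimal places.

3.88 GB = 3.88 × 10^9 bytes = 3,880,000,000 bytes
1 KiB = 1,024 bytes
3,880,000,000 / 1,024 = 3,789,062.50 KiB

3,789,062.50 KiB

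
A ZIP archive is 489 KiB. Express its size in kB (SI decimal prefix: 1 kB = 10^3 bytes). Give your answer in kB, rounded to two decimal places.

489 KiB × 1,024 bytes/KiB = 500,736 bytes
1 kB = 1,000 bytes
500,736 / 1,000 = 500.74 kB

500.74 kB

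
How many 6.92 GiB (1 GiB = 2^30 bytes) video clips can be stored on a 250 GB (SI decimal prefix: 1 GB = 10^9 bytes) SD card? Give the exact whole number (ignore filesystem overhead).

33

Capacity: 250 GB = 250,000,000,000 bytes
Per item: 6.92 GiB = 7,430,293,422.08 bytes
⌊250,000,000,000 / 7,430,293,422.08⌋ = 33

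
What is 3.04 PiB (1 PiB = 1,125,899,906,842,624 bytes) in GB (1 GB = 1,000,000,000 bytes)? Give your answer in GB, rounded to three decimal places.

3.04 PiB = 3.04 × 2^50 bytes = 3,422,735,716,801,576.96 bytes
1 GB = 10^9 bytes = 1,000,000,000 bytes
3,422,735,716,801,576.96 / 1,000,000,000 = 3,422,735.717 GB

3,422,735.717 GB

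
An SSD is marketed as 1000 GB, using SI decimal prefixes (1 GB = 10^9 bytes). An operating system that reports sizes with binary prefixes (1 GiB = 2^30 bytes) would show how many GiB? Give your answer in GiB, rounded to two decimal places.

1000 GB = 1000 × 10^9 bytes = 1,000,000,000,000 bytes
1 GiB = 1,073,741,824 bytes
1,000,000,000,000 / 1,073,741,824 = 931.32 GiB

931.32 GiB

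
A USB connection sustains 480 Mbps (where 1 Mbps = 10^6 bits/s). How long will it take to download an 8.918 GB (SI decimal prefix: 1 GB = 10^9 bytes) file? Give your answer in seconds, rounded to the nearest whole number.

149 seconds

8.918 GB = 8,918,000,000 bytes = 71,344,000,000 bits
480 Mbps = 480,000,000 bits/s
time = 71,344,000,000 / 480,000,000 = 149 s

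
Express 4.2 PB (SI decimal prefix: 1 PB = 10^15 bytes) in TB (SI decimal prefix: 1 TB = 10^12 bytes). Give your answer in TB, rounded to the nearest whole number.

4.2 PB × 1,000,000,000,000,000 bytes/PB = 4,200,000,000,000,000 bytes
1 TB = 1,000,000,000,000 bytes
4,200,000,000,000,000 / 1,000,000,000,000 = 4,200 TB

4,200 TB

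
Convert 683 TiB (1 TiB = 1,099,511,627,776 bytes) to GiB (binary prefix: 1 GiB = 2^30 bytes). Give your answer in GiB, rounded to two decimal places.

683 TiB = 683 × 2^40 bytes = 750,966,441,771,008 bytes
1 GiB = 2^30 bytes = 1,073,741,824 bytes
750,966,441,771,008 / 1,073,741,824 = 699,392.00 GiB

699,392.00 GiB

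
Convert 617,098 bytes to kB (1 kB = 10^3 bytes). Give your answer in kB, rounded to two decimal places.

617,098 bytes given.
1 kB = 10^3 bytes = 1,000 bytes
617,098 / 1,000 = 617.10 kB

617.10 kB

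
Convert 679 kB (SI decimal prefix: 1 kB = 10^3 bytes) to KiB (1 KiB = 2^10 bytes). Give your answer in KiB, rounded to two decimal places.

663.09 KiB

679 kB = 679 × 10^3 bytes = 679,000 bytes
1 KiB = 2^10 bytes = 1,024 bytes
679,000 / 1,024 = 663.09 KiB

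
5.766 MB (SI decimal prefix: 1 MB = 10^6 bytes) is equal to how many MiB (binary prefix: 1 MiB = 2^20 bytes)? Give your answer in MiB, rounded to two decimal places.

5.50 MiB

5.766 MB = 5.766 × 10^6 bytes = 5,766,000 bytes
1 MiB = 2^20 bytes = 1,048,576 bytes
5,766,000 / 1,048,576 = 5.50 MiB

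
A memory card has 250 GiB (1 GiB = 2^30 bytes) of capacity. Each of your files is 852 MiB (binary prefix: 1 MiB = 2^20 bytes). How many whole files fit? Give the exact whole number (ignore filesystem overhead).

Capacity: 250 GiB = 268,435,456,000 bytes
Per item: 852 MiB = 893,386,752 bytes
⌊268,435,456,000 / 893,386,752⌋ = 300

300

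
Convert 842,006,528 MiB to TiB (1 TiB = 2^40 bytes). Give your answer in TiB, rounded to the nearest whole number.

842,006,528 MiB = 842,006,528 × 2^20 bytes = 882,907,837,104,128 bytes
1 TiB = 1,099,511,627,776 bytes
882,907,837,104,128 / 1,099,511,627,776 = 803 TiB

803 TiB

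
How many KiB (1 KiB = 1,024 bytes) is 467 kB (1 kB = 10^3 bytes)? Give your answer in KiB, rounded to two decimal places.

456.05 KiB

467 kB × 1,000 bytes/kB = 467,000 bytes
1 KiB = 2^10 bytes = 1,024 bytes
467,000 / 1,024 = 456.05 KiB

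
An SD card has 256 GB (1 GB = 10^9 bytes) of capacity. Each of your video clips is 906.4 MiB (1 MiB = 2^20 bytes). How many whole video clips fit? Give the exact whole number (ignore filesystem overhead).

269

Capacity: 256 GB = 256,000,000,000 bytes
Per item: 906.4 MiB = 950,429,286.4 bytes
⌊256,000,000,000 / 950,429,286.4⌋ = 269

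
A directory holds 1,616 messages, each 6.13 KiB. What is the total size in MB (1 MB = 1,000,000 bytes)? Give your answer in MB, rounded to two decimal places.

Total = 1,616 × 6.13 KiB = 9906.08 KiB
= 9906.08 × 1,024 bytes = 10,143,825.92 bytes
1 MB = 1,000,000 bytes
10,143,825.92 / 1,000,000 = 10.14 MB

10.14 MB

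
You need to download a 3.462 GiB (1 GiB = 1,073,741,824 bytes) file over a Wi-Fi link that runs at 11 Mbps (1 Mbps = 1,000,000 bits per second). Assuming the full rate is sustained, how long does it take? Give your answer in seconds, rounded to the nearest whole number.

2,703 seconds

3.462 GiB = 3,717,294,194.688 bytes = 29,738,353,557.504 bits
11 Mbps = 11,000,000 bits/s
time = 29,738,353,557.504 / 11,000,000 = 2,703 s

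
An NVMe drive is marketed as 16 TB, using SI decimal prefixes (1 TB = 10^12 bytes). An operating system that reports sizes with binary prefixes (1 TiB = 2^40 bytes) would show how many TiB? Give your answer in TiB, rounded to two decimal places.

16 TB = 16 × 10^12 bytes = 16,000,000,000,000 bytes
1 TiB = 2^40 bytes = 1,099,511,627,776 bytes
16,000,000,000,000 / 1,099,511,627,776 = 14.55 TiB

14.55 TiB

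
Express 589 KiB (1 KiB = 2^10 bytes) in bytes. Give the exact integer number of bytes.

589 × 1,024 = 603,136 bytes  (1 KiB = 2^10 bytes)

603,136 bytes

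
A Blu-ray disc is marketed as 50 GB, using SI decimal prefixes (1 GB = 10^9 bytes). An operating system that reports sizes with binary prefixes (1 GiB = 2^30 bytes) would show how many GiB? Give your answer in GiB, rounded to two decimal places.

50 GB = 50 × 10^9 bytes = 50,000,000,000 bytes
1 GiB = 2^30 bytes = 1,073,741,824 bytes
50,000,000,000 / 1,073,741,824 = 46.57 GiB

46.57 GiB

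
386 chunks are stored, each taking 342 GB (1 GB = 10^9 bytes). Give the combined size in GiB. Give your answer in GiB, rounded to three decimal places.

122,945.756 GiB

Total = 386 × 342 GB = 132,012 GB
= 132,012 × 1,000,000,000 bytes = 132,012,000,000,000 bytes
1 GiB = 1,073,741,824 bytes
132,012,000,000,000 / 1,073,741,824 = 122,945.756 GiB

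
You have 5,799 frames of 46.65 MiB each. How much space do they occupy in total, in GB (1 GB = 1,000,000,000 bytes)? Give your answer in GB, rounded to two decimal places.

283.66 GB

Total = 5,799 × 46.65 MiB = 270523.35 MiB
= 270523.35 × 1,048,576 bytes = 283,664,292,249.6 bytes
1 GB = 1,000,000,000 bytes
283,664,292,249.6 / 1,000,000,000 = 283.66 GB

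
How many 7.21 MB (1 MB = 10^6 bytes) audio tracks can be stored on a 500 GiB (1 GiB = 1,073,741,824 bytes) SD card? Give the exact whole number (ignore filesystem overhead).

Capacity: 500 GiB = 536,870,912,000 bytes
Per item: 7.21 MB = 7,210,000 bytes
⌊536,870,912,000 / 7,210,000⌋ = 74,461

74,461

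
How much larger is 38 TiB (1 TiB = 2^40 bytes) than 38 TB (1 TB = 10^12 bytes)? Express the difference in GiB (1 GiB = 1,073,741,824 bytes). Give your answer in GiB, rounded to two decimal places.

3,521.74 GiB

38 TiB = 38 × 1,099,511,627,776 = 41,781,441,855,488 bytes
38 TB = 38 × 1,000,000,000,000 = 38,000,000,000,000 bytes
difference = 3,781,441,855,488 bytes
3,781,441,855,488 / 1,073,741,824 = 3,521.74 GiB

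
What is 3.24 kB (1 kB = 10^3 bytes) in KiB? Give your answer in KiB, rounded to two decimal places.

3.24 kB = 3.24 × 10^3 bytes = 3,240 bytes
1 KiB = 2^10 bytes = 1,024 bytes
3,240 / 1,024 = 3.16 KiB

3.16 KiB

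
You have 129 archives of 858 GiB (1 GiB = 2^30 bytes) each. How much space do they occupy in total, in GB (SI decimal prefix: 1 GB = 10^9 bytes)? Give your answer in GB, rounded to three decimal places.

Total = 129 × 858 GiB = 110,682 GiB
= 110,682 × 1,073,741,824 bytes = 118,843,892,563,968 bytes
1 GB = 1,000,000,000 bytes
118,843,892,563,968 / 1,000,000,000 = 118,843.893 GB

118,843.893 GB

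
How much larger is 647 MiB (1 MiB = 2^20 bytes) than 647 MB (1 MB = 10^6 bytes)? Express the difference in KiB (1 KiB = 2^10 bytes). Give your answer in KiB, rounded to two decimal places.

647 MiB = 647 × 1,048,576 = 678,428,672 bytes
647 MB = 647 × 1,000,000 = 647,000,000 bytes
difference = 31,428,672 bytes
31,428,672 / 1,024 = 30,692.06 KiB

30,692.06 KiB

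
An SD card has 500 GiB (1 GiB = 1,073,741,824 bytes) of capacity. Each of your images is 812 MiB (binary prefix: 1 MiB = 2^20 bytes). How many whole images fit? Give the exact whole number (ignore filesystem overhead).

Capacity: 500 GiB = 536,870,912,000 bytes
Per item: 812 MiB = 851,443,712 bytes
⌊536,870,912,000 / 851,443,712⌋ = 630

630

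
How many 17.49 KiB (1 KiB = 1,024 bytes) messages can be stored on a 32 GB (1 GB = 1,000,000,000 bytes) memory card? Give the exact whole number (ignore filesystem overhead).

1,786,735

Capacity: 32 GB = 32,000,000,000 bytes
Per item: 17.49 KiB = 17,909.76 bytes
⌊32,000,000,000 / 17,909.76⌋ = 1,786,735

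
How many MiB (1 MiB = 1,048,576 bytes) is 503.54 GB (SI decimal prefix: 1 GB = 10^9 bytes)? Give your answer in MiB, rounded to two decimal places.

503.54 GB = 503.54 × 10^9 bytes = 503,540,000,000 bytes
1 MiB = 2^20 bytes = 1,048,576 bytes
503,540,000,000 / 1,048,576 = 480,213.17 MiB

480,213.17 MiB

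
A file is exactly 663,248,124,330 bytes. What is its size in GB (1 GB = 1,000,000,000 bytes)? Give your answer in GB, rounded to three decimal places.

663.248 GB

663,248,124,330 bytes given.
1 GB = 1,000,000,000 bytes
663,248,124,330 / 1,000,000,000 = 663.248 GB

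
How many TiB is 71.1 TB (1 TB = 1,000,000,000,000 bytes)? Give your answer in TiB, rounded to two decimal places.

64.67 TiB

71.1 TB = 71.1 × 10^12 bytes = 71,100,000,000,000 bytes
1 TiB = 2^40 bytes = 1,099,511,627,776 bytes
71,100,000,000,000 / 1,099,511,627,776 = 64.67 TiB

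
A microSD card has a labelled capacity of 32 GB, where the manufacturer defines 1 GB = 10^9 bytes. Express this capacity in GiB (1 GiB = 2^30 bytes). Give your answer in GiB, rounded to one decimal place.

32 GB = 32 × 10^9 bytes = 32,000,000,000 bytes
1 GiB = 1,073,741,824 bytes
32,000,000,000 / 1,073,741,824 = 29.8 GiB

29.8 GiB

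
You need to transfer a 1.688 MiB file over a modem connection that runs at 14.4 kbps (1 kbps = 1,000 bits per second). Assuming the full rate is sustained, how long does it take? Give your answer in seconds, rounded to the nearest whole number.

1.688 MiB = 1,769,996.288 bytes = 14,159,970.304 bits
14.4 kbps = 14,400 bits/s
time = 14,159,970.304 / 14,400 = 983 s

983 seconds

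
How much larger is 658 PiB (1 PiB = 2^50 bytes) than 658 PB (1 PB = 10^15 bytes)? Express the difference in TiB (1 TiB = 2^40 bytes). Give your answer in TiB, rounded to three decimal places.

75,344.486 TiB

658 PiB = 658 × 1,125,899,906,842,624 = 740,842,138,702,446,592 bytes
658 PB = 658 × 1,000,000,000,000,000 = 658,000,000,000,000,000 bytes
difference = 82,842,138,702,446,592 bytes
82,842,138,702,446,592 / 1,099,511,627,776 = 75,344.486 TiB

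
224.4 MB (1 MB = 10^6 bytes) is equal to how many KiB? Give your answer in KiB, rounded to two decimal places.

219,140.63 KiB

224.4 MB = 224.4 × 10^6 bytes = 224,400,000 bytes
1 KiB = 2^10 bytes = 1,024 bytes
224,400,000 / 1,024 = 219,140.63 KiB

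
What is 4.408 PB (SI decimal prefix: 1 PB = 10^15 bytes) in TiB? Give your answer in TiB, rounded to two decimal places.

4,009.05 TiB

4.408 PB × 1,000,000,000,000,000 bytes/PB = 4,408,000,000,000,000 bytes
1 TiB = 2^40 bytes = 1,099,511,627,776 bytes
4,408,000,000,000,000 / 1,099,511,627,776 = 4,009.05 TiB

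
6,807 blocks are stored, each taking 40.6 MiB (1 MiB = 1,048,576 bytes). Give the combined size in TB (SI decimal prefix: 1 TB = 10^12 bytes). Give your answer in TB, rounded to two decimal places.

0.29 TB

Total = 6,807 × 40.6 MiB = 276364.2 MiB
= 276364.2 × 1,048,576 bytes = 289,788,867,379.2 bytes
1 TB = 1,000,000,000,000 bytes
289,788,867,379.2 / 1,000,000,000,000 = 0.29 TB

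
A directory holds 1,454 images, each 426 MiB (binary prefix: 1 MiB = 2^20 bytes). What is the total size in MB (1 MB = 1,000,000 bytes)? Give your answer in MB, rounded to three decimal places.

649,492.169 MB

Total = 1,454 × 426 MiB = 619,404 MiB
= 619,404 × 1,048,576 bytes = 649,492,168,704 bytes
1 MB = 1,000,000 bytes
649,492,168,704 / 1,000,000 = 649,492.169 MB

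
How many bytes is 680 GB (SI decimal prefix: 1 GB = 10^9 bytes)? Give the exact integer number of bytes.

680 × 1,000,000,000 = 680,000,000,000 bytes  (1 GB = 10^9 bytes)

680,000,000,000 bytes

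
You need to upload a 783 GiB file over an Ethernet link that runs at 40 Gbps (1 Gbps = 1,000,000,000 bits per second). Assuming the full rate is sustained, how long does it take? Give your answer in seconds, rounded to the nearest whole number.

168 seconds

783 GiB = 840,739,848,192 bytes = 6,725,918,785,536 bits
40 Gbps = 40,000,000,000 bits/s
time = 6,725,918,785,536 / 40,000,000,000 = 168 s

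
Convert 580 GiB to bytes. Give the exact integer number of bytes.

622,770,257,920 bytes

580 × 1,073,741,824 = 622,770,257,920 bytes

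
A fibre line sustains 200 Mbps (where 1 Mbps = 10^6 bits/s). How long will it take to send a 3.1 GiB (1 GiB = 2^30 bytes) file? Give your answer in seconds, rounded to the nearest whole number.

3.1 GiB = 3,328,599,654.4 bytes = 26,628,797,235.2 bits
200 Mbps = 200,000,000 bits/s
time = 26,628,797,235.2 / 200,000,000 = 133 s

133 seconds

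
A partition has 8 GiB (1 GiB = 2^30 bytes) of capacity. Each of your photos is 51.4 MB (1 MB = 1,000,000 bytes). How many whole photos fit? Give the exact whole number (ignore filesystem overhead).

167

Capacity: 8 GiB = 8,589,934,592 bytes
Per item: 51.4 MB = 51,400,000 bytes
⌊8,589,934,592 / 51,400,000⌋ = 167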